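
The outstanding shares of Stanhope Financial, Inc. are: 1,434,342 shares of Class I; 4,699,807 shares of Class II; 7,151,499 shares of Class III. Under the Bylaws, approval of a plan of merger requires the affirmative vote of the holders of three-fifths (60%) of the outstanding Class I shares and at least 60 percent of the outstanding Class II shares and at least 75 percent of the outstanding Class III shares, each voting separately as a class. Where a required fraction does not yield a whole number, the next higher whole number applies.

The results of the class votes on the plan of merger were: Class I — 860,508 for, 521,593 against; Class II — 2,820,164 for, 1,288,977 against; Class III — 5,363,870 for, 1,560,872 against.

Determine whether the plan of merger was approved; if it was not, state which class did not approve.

Class I: 3/5 of 1434342 = 860605.20, rounded up to 860606; 860,606 required, 860,508 in favor — not approved.
Class II: 3/5 of 4699807 = 2819884.20, rounded up to 2819885; 2,819,885 required, 2,820,164 in favor — approved.
Class III: 3/4 of 7151499 = 5363624.25, rounded up to 5363625; 5,363,625 required, 5,363,870 in favor — approved.

Not approved — the Class I shares did not give the required vote.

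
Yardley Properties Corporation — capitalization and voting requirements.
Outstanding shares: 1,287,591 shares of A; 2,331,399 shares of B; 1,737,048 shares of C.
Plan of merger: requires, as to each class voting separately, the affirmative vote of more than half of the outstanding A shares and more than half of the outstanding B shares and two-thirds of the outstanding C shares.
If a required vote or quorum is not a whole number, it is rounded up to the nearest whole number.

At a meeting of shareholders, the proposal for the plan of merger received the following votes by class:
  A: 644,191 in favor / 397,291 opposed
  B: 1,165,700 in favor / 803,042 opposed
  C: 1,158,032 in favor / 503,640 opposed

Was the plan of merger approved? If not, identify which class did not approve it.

Approved — every class gave the required vote.

A: a majority of 1287591 is 643796; 643,796 required, 644,191 in favor — approved.
B: a majority of 2331399 is 1165700; 1,165,700 required, 1,165,700 in favor — approved.
C: 2/3 of 1737048 = 1158032; 1,158,032 required, 1,158,032 in favor — approved.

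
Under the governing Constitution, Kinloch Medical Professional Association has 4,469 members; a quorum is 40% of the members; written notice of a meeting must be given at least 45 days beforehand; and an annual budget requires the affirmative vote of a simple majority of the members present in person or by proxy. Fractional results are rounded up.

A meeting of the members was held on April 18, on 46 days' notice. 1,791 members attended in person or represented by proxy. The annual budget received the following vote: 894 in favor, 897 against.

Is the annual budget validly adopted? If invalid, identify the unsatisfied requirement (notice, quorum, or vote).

Invalid — vote requirement not satisfied.

Notice: 46 days given; 45 required. Satisfied.
Quorum: 40% of 4,469 = 1,787.60, rounded up to 1,788; 1,791 present. Satisfied.
Vote: requires a majority of those present (1,791); a majority of 1791 is 896, so 896 needed; 894 in favor. Not satisfied.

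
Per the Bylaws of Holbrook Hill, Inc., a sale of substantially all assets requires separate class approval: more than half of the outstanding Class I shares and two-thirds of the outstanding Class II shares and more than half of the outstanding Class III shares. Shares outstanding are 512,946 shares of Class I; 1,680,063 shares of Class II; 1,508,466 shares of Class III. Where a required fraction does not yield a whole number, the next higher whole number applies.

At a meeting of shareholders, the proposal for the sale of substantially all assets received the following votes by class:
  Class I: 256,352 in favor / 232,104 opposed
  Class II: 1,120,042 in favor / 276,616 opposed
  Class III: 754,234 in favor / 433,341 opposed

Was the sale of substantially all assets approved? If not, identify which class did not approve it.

Not approved — the Class I shares did not give the required vote.

Class I: a majority of 512946 is 256474; 256,474 required, 256,352 in favor — not approved.
Class II: 2/3 of 1680063 = 1120042; 1,120,042 required, 1,120,042 in favor — approved.
Class III: a majority of 1508466 is 754234; 754,234 required, 754,234 in favor — approved.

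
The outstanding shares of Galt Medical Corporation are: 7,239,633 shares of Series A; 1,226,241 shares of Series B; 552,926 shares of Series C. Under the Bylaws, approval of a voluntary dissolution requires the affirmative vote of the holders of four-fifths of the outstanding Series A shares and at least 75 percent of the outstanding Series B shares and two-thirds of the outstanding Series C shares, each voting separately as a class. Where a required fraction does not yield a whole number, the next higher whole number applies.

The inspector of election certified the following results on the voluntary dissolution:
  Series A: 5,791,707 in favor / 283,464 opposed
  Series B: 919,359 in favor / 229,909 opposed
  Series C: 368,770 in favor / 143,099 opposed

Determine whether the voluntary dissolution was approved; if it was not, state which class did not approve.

Series A: 4/5 of 7239633 = 5791706.40, rounded up to 5791707; 5,791,707 required, 5,791,707 in favor — approved.
Series B: 3/4 of 1226241 = 919680.75, rounded up to 919681; 919,681 required, 919,359 in favor — not approved.
Series C: 2/3 of 552926 = 368617.33, rounded up to 368618; 368,618 required, 368,770 in favor — approved.

Not approved — the Series B shares did not give the required vote.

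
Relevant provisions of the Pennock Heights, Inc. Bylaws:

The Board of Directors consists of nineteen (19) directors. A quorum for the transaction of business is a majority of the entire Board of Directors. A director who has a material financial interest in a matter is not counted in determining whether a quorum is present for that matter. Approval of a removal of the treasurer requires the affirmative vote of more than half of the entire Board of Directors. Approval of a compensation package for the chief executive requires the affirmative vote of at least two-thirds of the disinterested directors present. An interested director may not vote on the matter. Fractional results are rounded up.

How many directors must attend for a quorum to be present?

10

A majority of 19 is 10.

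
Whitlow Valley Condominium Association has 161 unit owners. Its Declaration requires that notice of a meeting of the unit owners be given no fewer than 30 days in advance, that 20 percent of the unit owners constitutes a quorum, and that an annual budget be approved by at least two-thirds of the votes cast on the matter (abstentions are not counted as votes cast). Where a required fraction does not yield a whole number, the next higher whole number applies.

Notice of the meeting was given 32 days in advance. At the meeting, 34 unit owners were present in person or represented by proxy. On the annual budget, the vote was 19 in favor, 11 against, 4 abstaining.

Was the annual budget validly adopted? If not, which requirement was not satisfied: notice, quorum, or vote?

Invalid — vote requirement not satisfied.

Notice: 32 days given; 30 required. Satisfied.
Quorum: 20% of 161 = 32.20, rounded up to 33; 34 present. Satisfied.
Vote: requires two-thirds of the votes cast (34 − 4 abstaining = 30); 2/3 of 30 = 20, so 20 needed; 19 in favor. Not satisfied.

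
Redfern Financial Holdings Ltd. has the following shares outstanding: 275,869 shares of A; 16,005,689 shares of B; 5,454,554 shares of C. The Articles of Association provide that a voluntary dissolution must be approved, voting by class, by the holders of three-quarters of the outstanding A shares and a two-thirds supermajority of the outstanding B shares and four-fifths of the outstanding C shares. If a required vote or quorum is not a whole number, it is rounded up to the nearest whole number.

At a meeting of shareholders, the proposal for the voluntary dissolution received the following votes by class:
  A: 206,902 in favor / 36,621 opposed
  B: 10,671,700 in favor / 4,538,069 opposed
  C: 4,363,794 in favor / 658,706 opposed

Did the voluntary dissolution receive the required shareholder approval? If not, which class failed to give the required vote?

Approved — every class gave the required vote.

A: 3/4 of 275869 = 206901.75, rounded up to 206902; 206,902 required, 206,902 in favor — approved.
B: 2/3 of 16005689 = 10670459.33, rounded up to 10670460; 10,670,460 required, 10,671,700 in favor — approved.
C: 4/5 of 5454554 = 4363643.20, rounded up to 4363644; 4,363,644 required, 4,363,794 in favor — approved.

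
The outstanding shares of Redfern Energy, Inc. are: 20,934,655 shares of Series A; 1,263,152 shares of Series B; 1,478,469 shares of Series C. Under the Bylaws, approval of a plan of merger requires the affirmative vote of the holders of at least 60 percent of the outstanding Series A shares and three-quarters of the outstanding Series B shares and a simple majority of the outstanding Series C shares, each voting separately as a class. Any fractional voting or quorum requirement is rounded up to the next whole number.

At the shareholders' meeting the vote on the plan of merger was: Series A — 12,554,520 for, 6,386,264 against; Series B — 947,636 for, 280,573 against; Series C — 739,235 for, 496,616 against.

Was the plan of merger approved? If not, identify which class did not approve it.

Not approved — the Series A shares did not give the required vote.

Series A: 3/5 of 20934655 = 12560793; 12,560,793 required, 12,554,520 in favor — not approved.
Series B: 3/4 of 1263152 = 947364; 947,364 required, 947,636 in favor — approved.
Series C: a majority of 1478469 is 739235; 739,235 required, 739,235 in favor — approved.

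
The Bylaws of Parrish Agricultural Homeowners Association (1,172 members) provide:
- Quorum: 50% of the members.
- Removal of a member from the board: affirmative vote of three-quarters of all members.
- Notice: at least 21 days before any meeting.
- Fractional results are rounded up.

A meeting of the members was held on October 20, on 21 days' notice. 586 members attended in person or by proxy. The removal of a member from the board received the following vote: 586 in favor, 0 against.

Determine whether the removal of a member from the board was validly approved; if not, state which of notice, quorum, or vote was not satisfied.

Notice: 21 days given; 21 required. Satisfied.
Quorum: 50% of 1,172 = 586; 586 present. Satisfied.
Vote: requires three-fourths of all members (1,172); 3/4 of 1172 = 879, so 879 needed; 586 in favor. Not satisfied.

Invalid — vote requirement not satisfied.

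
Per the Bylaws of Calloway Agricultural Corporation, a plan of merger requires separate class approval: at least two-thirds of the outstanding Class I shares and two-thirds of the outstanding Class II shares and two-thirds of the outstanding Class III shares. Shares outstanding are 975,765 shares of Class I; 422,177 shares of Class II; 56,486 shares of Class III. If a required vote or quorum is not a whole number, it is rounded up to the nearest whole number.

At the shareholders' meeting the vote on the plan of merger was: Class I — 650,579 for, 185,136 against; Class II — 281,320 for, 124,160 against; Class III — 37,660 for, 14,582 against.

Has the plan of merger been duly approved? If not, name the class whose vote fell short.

Class I: 2/3 of 975765 = 650510; 650,510 required, 650,579 in favor — approved.
Class II: 2/3 of 422177 = 281451.33, rounded up to 281452; 281,452 required, 281,320 in favor — not approved.
Class III: 2/3 of 56486 = 37657.33, rounded up to 37658; 37,658 required, 37,660 in favor — approved.

Not approved — the Class II shares did not give the required vote.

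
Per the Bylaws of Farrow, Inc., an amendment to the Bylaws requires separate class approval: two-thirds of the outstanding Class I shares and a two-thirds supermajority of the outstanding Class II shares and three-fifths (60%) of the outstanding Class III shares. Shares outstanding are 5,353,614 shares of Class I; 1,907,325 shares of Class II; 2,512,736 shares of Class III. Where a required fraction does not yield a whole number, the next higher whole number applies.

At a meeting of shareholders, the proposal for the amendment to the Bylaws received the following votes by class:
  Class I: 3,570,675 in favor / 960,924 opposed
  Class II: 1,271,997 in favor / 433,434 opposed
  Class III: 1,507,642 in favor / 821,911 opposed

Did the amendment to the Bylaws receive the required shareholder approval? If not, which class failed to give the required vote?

Approved — every class gave the required vote.

Class I: 2/3 of 5353614 = 3569076; 3,569,076 required, 3,570,675 in favor — approved.
Class II: 2/3 of 1907325 = 1271550; 1,271,550 required, 1,271,997 in favor — approved.
Class III: 3/5 of 2512736 = 1507641.60, rounded up to 1507642; 1,507,642 required, 1,507,642 in favor — approved.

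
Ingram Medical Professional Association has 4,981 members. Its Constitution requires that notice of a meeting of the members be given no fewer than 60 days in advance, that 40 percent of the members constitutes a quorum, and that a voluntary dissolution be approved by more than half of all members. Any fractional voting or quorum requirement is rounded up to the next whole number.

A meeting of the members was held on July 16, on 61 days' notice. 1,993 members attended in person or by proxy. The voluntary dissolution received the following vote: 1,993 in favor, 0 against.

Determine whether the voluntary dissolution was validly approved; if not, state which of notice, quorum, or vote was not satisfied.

Notice: 61 days given; 60 required. Satisfied.
Quorum: 40% of 4,981 = 1,992.40, rounded up to 1,993; 1,993 present. Satisfied.
Vote: requires a majority of all members (4,981); a majority of 4981 is 2491, so 2,491 needed; 1,993 in favor. Not satisfied.

Invalid — vote requirement not satisfied.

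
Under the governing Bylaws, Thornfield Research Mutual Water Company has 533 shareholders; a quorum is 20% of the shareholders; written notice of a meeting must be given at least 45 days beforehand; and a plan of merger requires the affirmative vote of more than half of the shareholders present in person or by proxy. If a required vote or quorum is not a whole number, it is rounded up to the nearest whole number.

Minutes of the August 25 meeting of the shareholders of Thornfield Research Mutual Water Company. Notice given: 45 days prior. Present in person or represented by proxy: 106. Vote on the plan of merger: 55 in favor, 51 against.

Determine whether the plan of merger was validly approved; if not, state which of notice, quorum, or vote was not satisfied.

Invalid — quorum requirement not satisfied.

Notice: 45 days given; 45 required. Satisfied.
Quorum: 20% of 533 = 106.60, rounded up to 107; 106 present. Not satisfied.
Vote: requires a majority of those present (106); a majority of 106 is 54, so 54 needed; 55 in favor. Satisfied.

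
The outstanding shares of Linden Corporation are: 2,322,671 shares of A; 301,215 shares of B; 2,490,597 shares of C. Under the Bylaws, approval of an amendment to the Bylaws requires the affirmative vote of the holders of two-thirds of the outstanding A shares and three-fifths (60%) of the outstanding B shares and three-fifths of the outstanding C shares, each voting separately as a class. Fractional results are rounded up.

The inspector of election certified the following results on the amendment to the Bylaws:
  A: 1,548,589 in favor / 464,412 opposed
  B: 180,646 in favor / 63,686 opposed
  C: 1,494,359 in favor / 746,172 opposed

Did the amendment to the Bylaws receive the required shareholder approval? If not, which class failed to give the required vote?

A: 2/3 of 2322671 = 1548447.33, rounded up to 1548448; 1,548,448 required, 1,548,589 in favor — approved.
B: 3/5 of 301215 = 180729; 180,729 required, 180,646 in favor — not approved.
C: 3/5 of 2490597 = 1494358.20, rounded up to 1494359; 1,494,359 required, 1,494,359 in favor — approved.

Not approved — the B shares did not give the required vote.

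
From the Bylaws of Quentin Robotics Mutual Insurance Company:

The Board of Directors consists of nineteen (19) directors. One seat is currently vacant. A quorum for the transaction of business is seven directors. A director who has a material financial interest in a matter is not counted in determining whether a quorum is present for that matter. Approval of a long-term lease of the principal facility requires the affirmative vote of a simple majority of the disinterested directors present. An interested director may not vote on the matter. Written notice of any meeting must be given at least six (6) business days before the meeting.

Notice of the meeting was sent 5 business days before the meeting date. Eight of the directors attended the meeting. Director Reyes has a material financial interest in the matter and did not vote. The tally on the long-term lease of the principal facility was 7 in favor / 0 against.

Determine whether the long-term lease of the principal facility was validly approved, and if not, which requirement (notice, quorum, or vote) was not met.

Notice: 5 business days given; 6 required (5 < 6). Not satisfied.
Quorum: 8 present, but the 1 interested director does not count, leaving 7. Quorum is 7. Satisfied.
Vote: the long-term lease of the principal facility requires a majority of the disinterested directors present (8 − 1 = 7). A majority of 7 is 4, so 4 affirmative votes are needed; 7 voted in favor. Satisfied.

Invalid — notice requirement not satisfied.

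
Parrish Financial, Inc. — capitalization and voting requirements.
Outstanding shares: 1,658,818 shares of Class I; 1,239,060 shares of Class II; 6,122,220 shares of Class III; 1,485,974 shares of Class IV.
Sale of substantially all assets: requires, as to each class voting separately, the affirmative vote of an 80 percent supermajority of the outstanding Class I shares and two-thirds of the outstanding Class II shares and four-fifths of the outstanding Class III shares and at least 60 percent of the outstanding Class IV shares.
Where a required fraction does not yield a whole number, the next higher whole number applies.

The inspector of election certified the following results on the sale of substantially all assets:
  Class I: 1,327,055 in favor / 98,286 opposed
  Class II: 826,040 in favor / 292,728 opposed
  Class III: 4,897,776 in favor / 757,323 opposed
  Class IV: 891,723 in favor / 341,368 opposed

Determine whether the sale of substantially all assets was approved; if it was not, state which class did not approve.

Approved — every class gave the required vote.

Class I: 4/5 of 1658818 = 1327054.40, rounded up to 1327055; 1,327,055 required, 1,327,055 in favor — approved.
Class II: 2/3 of 1239060 = 826040; 826,040 required, 826,040 in favor — approved.
Class III: 4/5 of 6122220 = 4897776; 4,897,776 required, 4,897,776 in favor — approved.
Class IV: 3/5 of 1485974 = 891584.40, rounded up to 891585; 891,585 required, 891,723 in favor — approved.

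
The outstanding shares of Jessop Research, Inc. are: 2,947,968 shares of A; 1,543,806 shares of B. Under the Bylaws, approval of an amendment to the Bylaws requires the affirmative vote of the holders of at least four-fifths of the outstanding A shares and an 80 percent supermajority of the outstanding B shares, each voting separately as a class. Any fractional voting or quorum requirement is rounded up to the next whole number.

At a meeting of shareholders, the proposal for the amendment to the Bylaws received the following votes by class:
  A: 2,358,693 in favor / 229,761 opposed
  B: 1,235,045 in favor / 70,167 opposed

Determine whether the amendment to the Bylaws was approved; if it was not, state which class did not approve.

Approved — every class gave the required vote.

A: 4/5 of 2947968 = 2358374.40, rounded up to 2358375; 2,358,375 required, 2,358,693 in favor — approved.
B: 4/5 of 1543806 = 1235044.80, rounded up to 1235045; 1,235,045 required, 1,235,045 in favor — approved.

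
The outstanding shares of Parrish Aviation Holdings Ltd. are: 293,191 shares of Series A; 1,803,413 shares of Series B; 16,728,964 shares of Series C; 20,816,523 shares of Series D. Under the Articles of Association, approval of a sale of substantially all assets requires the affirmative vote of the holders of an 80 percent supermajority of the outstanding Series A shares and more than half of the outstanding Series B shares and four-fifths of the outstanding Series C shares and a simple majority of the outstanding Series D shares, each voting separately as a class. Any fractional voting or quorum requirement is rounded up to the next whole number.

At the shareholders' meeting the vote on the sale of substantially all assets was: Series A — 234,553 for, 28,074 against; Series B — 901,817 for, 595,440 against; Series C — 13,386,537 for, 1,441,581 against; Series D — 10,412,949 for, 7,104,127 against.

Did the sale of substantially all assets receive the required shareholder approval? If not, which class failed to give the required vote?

Series A: 4/5 of 293191 = 234552.80, rounded up to 234553; 234,553 required, 234,553 in favor — approved.
Series B: a majority of 1803413 is 901707; 901,707 required, 901,817 in favor — approved.
Series C: 4/5 of 16728964 = 13383171.20, rounded up to 13383172; 13,383,172 required, 13,386,537 in favor — approved.
Series D: a majority of 20816523 is 10408262; 10,408,262 required, 10,412,949 in favor — approved.

Approved — every class gave the required vote.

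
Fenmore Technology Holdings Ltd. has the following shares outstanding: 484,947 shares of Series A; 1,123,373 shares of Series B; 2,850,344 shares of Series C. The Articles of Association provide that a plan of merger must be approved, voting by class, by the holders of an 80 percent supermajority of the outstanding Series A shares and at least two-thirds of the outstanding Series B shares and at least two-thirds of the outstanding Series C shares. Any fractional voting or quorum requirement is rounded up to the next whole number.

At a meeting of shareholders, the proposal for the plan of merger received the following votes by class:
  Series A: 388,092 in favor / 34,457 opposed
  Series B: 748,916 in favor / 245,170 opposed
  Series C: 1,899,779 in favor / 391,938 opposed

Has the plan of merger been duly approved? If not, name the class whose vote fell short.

Series A: 4/5 of 484947 = 387957.60, rounded up to 387958; 387,958 required, 388,092 in favor — approved.
Series B: 2/3 of 1123373 = 748915.33, rounded up to 748916; 748,916 required, 748,916 in favor — approved.
Series C: 2/3 of 2850344 = 1900229.33, rounded up to 1900230; 1,900,230 required, 1,899,779 in favor — not approved.

Not approved — the Series C shares did not give the required vote.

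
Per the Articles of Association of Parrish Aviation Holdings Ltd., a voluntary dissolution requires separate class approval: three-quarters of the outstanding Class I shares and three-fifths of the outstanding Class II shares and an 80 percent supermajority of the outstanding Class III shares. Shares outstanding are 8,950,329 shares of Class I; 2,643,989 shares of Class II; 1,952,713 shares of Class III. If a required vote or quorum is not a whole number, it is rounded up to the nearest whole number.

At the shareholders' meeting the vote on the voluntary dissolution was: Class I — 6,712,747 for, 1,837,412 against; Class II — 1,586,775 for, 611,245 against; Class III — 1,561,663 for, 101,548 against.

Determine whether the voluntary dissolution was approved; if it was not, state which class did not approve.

Not approved — the Class III shares did not give the required vote.

Class I: 3/4 of 8950329 = 6712746.75, rounded up to 6712747; 6,712,747 required, 6,712,747 in favor — approved.
Class II: 3/5 of 2643989 = 1586393.40, rounded up to 1586394; 1,586,394 required, 1,586,775 in favor — approved.
Class III: 4/5 of 1952713 = 1562170.40, rounded up to 1562171; 1,562,171 required, 1,561,663 in favor — not approved.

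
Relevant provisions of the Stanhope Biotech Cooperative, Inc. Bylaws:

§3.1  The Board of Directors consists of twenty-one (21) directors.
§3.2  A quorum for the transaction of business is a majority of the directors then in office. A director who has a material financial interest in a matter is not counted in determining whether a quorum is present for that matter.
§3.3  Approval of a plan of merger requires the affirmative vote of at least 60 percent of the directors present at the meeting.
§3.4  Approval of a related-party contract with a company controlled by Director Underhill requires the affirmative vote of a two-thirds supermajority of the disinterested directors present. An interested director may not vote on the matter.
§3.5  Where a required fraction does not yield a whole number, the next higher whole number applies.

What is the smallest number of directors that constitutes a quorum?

A majority of 21 is 11.

11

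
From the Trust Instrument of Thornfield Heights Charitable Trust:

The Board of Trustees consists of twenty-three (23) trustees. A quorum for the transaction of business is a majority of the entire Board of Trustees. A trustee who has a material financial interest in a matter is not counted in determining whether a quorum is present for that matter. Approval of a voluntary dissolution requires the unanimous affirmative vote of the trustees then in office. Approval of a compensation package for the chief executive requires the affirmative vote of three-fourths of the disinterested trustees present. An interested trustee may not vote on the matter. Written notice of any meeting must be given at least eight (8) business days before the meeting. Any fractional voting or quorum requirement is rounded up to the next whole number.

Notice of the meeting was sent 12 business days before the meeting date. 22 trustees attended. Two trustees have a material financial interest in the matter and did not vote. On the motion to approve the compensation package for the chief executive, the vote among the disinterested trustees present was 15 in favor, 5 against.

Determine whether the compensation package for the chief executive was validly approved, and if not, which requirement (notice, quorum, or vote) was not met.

Valid — all requirements satisfied.

Notice: 12 business days given; 8 required (12 ≥ 8). Satisfied.
Quorum: 22 present, but the 2 interested trustees do not count, leaving 20. Quorum is 12. Satisfied.
Vote: the compensation package for the chief executive requires three-fourths of the disinterested trustees present (22 − 2 = 20). 3/4 of 20 = 15, so 15 affirmative votes are needed; 15 voted in favor. Satisfied.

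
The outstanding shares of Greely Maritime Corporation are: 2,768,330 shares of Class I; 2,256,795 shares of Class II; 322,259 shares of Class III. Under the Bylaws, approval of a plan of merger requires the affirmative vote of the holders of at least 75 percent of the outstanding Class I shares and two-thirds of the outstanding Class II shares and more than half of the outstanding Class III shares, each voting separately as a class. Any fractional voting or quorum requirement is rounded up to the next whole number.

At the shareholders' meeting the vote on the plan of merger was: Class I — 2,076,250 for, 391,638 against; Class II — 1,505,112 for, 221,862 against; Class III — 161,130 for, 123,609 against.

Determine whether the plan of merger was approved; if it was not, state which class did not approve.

Approved — every class gave the required vote.

Class I: 3/4 of 2768330 = 2076247.50, rounded up to 2076248; 2,076,248 required, 2,076,250 in favor — approved.
Class II: 2/3 of 2256795 = 1504530; 1,504,530 required, 1,505,112 in favor — approved.
Class III: a majority of 322259 is 161130; 161,130 required, 161,130 in favor — approved.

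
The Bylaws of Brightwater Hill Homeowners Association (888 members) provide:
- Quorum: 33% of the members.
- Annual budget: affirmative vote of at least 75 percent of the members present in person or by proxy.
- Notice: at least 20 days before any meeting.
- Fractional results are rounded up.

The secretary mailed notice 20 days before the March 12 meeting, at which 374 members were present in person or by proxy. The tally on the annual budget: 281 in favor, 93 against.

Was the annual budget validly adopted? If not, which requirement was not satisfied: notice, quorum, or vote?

Valid — all requirements satisfied.

Notice: 20 days given; 20 required. Satisfied.
Quorum: 33% of 888 = 293.04, rounded up to 294; 374 present. Satisfied.
Vote: requires three-fourths of those present (374); 3/4 of 374 = 280.50, rounded up to 281, so 281 needed; 281 in favor. Satisfied.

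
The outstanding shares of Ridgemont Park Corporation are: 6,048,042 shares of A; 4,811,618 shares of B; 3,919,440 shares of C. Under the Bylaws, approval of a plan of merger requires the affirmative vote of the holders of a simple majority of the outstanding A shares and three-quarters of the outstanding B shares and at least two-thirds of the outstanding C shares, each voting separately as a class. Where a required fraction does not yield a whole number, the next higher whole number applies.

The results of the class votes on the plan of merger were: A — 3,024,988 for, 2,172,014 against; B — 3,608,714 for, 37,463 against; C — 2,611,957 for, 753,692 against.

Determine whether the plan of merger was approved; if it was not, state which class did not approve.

Not approved — the C shares did not give the required vote.

A: a majority of 6048042 is 3024022; 3,024,022 required, 3,024,988 in favor — approved.
B: 3/4 of 4811618 = 3608713.50, rounded up to 3608714; 3,608,714 required, 3,608,714 in favor — approved.
C: 2/3 of 3919440 = 2612960; 2,612,960 required, 2,611,957 in favor — not approved.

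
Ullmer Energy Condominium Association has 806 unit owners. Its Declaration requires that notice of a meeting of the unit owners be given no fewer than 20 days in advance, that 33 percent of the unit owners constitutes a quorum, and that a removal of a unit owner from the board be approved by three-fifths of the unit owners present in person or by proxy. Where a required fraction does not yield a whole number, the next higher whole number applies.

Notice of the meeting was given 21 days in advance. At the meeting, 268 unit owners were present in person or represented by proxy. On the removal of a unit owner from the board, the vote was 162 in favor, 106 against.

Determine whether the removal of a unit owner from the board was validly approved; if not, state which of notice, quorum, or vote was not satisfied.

Valid — all requirements satisfied.

Notice: 21 days given; 20 required. Satisfied.
Quorum: 33% of 806 = 265.98, rounded up to 266; 268 present. Satisfied.
Vote: requires three-fifths of those present (268); 3/5 of 268 = 160.80, rounded up to 161, so 161 needed; 162 in favor. Satisfied.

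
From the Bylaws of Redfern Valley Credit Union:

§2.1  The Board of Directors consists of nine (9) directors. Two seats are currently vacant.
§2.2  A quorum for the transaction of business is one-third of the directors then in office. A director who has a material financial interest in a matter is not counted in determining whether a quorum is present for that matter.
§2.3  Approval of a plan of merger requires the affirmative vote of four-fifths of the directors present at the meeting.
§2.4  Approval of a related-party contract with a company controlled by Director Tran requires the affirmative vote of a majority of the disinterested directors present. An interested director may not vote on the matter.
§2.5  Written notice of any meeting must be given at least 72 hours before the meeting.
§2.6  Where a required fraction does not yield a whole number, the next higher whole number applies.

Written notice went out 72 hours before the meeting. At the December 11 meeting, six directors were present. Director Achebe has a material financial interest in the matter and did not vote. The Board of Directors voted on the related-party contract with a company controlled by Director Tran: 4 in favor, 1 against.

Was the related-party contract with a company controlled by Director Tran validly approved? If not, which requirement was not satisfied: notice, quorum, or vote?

Valid — all requirements satisfied.

Notice: 72 hours given; 72 required (72 ≥ 72). Satisfied.
Quorum: 6 present, but the 1 interested director does not count, leaving 5. Quorum is 3. Satisfied.
Vote: the related-party contract with a company controlled by Director Tran requires a majority of the disinterested directors present (6 − 1 = 5). A majority of 5 is 3, so 3 affirmative votes are needed; 4 voted in favor. Satisfied.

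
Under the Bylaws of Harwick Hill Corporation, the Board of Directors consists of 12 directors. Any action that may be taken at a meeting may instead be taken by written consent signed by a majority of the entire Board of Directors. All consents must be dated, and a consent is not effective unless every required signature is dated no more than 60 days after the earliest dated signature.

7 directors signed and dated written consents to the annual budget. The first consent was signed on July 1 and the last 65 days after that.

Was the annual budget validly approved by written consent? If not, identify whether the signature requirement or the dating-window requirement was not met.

Signatures required: a majority of 12 — a majority of 12 is 7, so 7 needed; 7 signed. Sufficient.
Dating window: the latest signature is 65 days after the earliest; the limit is 60 days. Outside the window.

Not effective — dating-window requirement not satisfied.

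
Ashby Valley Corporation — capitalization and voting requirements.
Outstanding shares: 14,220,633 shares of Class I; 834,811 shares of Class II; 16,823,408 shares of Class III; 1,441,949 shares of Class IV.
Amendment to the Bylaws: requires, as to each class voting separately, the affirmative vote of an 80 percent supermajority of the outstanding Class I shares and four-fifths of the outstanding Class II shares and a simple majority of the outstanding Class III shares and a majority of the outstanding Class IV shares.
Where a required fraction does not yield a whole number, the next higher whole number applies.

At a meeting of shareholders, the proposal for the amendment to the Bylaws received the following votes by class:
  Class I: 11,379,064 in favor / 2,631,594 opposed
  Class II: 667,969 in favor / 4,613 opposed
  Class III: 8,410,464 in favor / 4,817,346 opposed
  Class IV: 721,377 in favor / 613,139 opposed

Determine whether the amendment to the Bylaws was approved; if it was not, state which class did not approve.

Not approved — the Class III shares did not give the required vote.

Class I: 4/5 of 14220633 = 11376506.40, rounded up to 11376507; 11,376,507 required, 11,379,064 in favor — approved.
Class II: 4/5 of 834811 = 667848.80, rounded up to 667849; 667,849 required, 667,969 in favor — approved.
Class III: a majority of 16823408 is 8411705; 8,411,705 required, 8,410,464 in favor — not approved.
Class IV: a majority of 1441949 is 720975; 720,975 required, 721,377 in favor — approved.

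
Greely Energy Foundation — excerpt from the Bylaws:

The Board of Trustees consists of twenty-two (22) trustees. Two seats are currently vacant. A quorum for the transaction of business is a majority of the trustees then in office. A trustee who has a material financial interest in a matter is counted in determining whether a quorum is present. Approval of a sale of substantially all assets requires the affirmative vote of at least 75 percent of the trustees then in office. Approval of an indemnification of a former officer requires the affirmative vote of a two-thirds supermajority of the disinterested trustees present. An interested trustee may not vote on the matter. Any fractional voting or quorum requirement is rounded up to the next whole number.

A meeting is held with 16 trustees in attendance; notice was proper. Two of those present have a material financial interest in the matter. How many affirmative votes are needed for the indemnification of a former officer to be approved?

The indemnification of a former officer requires two-thirds of the disinterested trustees present (16 − 2 = 14).
2/3 of 14 = 9.33, rounded up to 10.

10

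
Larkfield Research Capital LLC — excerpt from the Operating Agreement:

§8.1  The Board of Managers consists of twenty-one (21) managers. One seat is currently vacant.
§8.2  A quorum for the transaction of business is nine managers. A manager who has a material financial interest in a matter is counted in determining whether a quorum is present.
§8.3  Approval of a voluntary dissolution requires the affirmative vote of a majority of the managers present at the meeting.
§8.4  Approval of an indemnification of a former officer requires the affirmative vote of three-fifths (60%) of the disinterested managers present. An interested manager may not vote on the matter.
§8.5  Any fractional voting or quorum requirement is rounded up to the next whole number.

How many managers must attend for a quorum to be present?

9

The quorum is fixed at 9.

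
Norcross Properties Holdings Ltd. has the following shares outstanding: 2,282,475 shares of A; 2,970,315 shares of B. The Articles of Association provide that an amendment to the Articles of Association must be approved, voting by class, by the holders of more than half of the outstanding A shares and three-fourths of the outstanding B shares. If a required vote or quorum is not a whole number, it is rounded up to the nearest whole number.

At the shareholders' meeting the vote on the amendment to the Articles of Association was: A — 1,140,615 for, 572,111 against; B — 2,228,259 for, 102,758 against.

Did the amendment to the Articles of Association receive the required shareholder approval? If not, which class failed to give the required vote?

A: a majority of 2282475 is 1141238; 1,141,238 required, 1,140,615 in favor — not approved.
B: 3/4 of 2970315 = 2227736.25, rounded up to 2227737; 2,227,737 required, 2,228,259 in favor — approved.

Not approved — the A shares did not give the required vote.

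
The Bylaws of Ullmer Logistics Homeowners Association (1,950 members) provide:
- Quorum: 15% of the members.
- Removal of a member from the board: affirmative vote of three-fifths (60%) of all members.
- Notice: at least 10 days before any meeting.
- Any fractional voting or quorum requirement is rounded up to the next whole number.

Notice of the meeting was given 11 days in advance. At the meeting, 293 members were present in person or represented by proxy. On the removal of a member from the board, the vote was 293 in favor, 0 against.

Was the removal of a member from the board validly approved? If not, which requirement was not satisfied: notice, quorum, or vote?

Notice: 11 days given; 10 required. Satisfied.
Quorum: 15% of 1,950 = 292.50, rounded up to 293; 293 present. Satisfied.
Vote: requires three-fifths of all members (1,950); 3/5 of 1950 = 1170, so 1,170 needed; 293 in favor. Not satisfied.

Invalid — vote requirement not satisfied.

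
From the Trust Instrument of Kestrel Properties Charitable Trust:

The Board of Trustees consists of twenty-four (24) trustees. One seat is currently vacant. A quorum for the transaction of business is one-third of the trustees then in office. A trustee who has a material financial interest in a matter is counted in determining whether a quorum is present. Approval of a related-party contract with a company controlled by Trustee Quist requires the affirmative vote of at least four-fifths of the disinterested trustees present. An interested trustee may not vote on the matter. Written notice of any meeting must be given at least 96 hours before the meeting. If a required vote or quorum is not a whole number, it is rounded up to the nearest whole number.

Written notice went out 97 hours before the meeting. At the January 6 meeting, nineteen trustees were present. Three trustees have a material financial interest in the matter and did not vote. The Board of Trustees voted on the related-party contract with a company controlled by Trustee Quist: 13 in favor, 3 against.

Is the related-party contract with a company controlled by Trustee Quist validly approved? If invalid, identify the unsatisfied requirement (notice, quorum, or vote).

Valid — all requirements satisfied.

Notice: 97 hours given; 96 required (97 ≥ 96). Satisfied.
Quorum: 19 present (interested trustees count toward quorum); quorum is 8. Satisfied.
Vote: the related-party contract with a company controlled by Trustee Quist requires four-fifths of the disinterested trustees present (19 − 3 = 16). 4/5 of 16 = 12.80, rounded up to 13, so 13 affirmative votes are needed; 13 voted in favor. Satisfied.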